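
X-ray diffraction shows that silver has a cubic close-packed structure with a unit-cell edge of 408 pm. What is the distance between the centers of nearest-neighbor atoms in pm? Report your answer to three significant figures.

In an FCC structure, atoms touch along the face diagonal, so √2·a = 4r; the nearest-neighbor distance equals 2r = 0.7071·a.
d = 0.7071 × 408 = 288 pm.

288 pm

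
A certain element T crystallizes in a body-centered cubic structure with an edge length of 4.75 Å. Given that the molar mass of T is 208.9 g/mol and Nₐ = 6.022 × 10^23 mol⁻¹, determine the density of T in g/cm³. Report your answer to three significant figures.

A BCC unit cell contains Z = 2 atoms.
Cell volume: a³ = (4.75 Å)³ = (4.750 × 10^-8 cm)³ = 1.072 × 10^-22 cm³.
ρ = Z·M/(N_A·a³) = 2 × 208.9 / (6.022 × 10²³ × 1.072 × 10^-22) = 6.474 g/cm³.

6.47 g/cm³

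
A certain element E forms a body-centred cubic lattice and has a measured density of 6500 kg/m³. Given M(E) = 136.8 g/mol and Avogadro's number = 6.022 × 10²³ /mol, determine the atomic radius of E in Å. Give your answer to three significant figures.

For a BCC cell (Z = 2), a³ = Z·M/(N_A·ρ) = 2 × 136.8 / (6.022 × 10²³ × 6.500) = 6.990 × 10^-23 cm³, so a = 4.119 × 10^-8 cm = 4.119 Å.
Atoms touch along the body diagonal, so √3·a = 4r, so r = 0.4330 × a = 1.78 Å.

1.78 Å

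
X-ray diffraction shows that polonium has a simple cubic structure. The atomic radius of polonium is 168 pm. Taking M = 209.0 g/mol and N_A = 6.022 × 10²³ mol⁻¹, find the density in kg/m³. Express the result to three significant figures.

9150 kg/m³

In a simple cubic lattice, atoms touch along the cell edge, so a = 2r, giving a = 336.0 pm = 3.360 × 10^-8 cm.
With Z = 1, ρ = Z·M/(N_A·a³) = 1 × 209.0 / (6.022 × 10²³ × 3.793 × 10^-23) = 9.149 g/cm³ = 9150 kg/m³.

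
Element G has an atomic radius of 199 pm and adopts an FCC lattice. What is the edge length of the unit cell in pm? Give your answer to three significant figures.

563 pm

In an FCC lattice, atoms touch along the face diagonal, so √2·a = 4r.
a = 4r/√2 = 4 × 199 / 1.4142 = 563 pm.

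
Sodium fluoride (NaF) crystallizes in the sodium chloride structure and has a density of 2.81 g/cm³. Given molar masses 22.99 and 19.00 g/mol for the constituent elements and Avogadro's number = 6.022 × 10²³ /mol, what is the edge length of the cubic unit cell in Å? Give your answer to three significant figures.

M(NaF) = 41.99 g/mol; Z = 4 formula units per cell.
a³ = Z·M/(N_A·ρ) = 4 × 41.99 / (6.022 × 10²³ × 2.81) = 9.926 × 10^-23 cm³, so a = 4.630 × 10^-8 cm = 4.63 Å.

4.63 Å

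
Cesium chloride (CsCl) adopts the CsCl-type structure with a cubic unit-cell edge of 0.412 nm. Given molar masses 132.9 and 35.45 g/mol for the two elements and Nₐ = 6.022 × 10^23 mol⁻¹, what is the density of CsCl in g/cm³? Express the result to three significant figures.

4.00 g/cm³

The CsCl-type structure contains Z = 1 formula unit per cell; M(CsCl) = 132.9 + 35.45 = 168.35 g/mol.
a³ = (4.120 × 10^-8 cm)³ = 6.993 × 10^-23 cm³.
ρ = 1 × 168.35 / (6.022 × 10²³ × 6.993 × 10^-23) = 3.997 g/cm³.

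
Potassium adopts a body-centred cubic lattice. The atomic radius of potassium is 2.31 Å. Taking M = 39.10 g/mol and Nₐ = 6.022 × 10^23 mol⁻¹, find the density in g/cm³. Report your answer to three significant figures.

In a BCC lattice, atoms touch along the body diagonal, so √3·a = 4r, giving a = 5.335 Å = 5.335 × 10^-8 cm.
With Z = 2, ρ = Z·M/(N_A·a³) = 2 × 39.10 / (6.022 × 10²³ × 1.518 × 10^-22) = 0.8553 g/cm³.

0.855 g/cm³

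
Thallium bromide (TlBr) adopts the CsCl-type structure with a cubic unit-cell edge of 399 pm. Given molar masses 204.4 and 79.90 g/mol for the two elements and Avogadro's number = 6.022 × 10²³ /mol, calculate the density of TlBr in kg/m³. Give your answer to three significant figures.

7430 kg/m³

The CsCl-type structure contains Z = 1 formula unit per cell; M(TlBr) = 204.4 + 79.90 = 284.3 g/mol.
a³ = (3.990 × 10^-8 cm)³ = 6.352 × 10^-23 cm³.
ρ = 1 × 284.3 / (6.022 × 10²³ × 6.352 × 10^-23) = 7.432 g/cm³ = 7430 kg/m³.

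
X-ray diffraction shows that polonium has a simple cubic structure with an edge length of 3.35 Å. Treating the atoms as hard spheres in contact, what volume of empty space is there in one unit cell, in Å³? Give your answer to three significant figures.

17.9 Å³

In a simple cubic lattice atoms touch along the cell edge, so a = 2r, so r = 0.5000a = 1.675 Å.
V_cell = a³ = 37.60 Å³; V_atoms = 1 × (4/3)πr³ = 19.68 Å³.
Empty space = 37.60 − 19.68 = 17.9 Å³.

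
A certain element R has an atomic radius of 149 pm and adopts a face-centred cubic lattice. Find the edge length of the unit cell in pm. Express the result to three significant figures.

421 pm

In an FCC lattice, atoms touch along the face diagonal, so √2·a = 4r.
a = 4r/√2 = 4 × 149 / 1.4142 = 421 pm.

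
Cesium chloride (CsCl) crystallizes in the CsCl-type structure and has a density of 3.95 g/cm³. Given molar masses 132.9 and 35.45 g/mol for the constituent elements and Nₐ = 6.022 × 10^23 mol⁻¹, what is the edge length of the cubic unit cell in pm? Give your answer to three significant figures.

M(CsCl) = 168.35 g/mol; Z = 1 formula unit per cell.
a³ = Z·M/(N_A·ρ) = 1 × 168.35 / (6.022 × 10²³ × 3.95) = 7.077 × 10^-23 cm³, so a = 4.136 × 10^-8 cm = 414 pm.

414 pm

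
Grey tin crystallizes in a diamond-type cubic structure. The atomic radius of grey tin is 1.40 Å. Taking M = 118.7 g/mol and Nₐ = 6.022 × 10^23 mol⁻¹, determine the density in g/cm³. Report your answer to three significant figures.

In a diamond cubic lattice, nearest neighbors lie along the body diagonal with √3·a = 8r, giving a = 6.466 Å = 6.466 × 10^-8 cm.
With Z = 8, ρ = Z·M/(N_A·a³) = 8 × 118.7 / (6.022 × 10²³ × 2.704 × 10^-22) = 5.832 g/cm³.

5.83 g/cm³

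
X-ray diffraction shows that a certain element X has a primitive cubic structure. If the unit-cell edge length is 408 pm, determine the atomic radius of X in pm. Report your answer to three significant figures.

In a simple cubic lattice, atoms touch along the cell edge, so a = 2r.
r = a/2 = 408/2 = 204 pm.

204 pm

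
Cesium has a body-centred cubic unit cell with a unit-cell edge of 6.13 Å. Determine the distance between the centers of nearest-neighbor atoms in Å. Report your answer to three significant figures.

5.31 Å

In a BCC structure, atoms touch along the body diagonal, so √3·a = 4r; the nearest-neighbor distance equals 2r = 0.8660·a.
d = 0.8660 × 6.13 = 5.31 Å.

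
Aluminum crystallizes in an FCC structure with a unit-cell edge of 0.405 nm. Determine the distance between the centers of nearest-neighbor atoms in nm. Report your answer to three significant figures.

0.286 nm

In an FCC structure, atoms touch along the face diagonal, so √2·a = 4r; the nearest-neighbor distance equals 2r = 0.7071·a.
d = 0.7071 × 0.405 = 0.286 nm.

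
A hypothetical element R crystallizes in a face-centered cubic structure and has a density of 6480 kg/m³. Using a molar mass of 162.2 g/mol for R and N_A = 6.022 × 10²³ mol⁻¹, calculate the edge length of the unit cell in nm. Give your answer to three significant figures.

0.550 nm

With Z = 4 atoms per FCC cell, a³ = Z·M/(N_A·ρ) = 4 × 162.2 / (6.022 × 10²³ × 6.480 g/cm³) = 1.663 × 10^-22 cm³.
a = (1.663 × 10^-22)^(1/3) = 5.499 × 10^-8 cm = 0.550 nm.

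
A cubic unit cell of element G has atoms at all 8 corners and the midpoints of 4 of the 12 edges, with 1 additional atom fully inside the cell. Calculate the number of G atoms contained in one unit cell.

Corner atoms are shared by 8 cells (1/8 each), edge atoms by 4 (1/4 each), interior atoms are unshared.
Net atoms = 8 × 1/8 + 4 × 1/4 + 1 = 1 + 1 + 1 = 3.

3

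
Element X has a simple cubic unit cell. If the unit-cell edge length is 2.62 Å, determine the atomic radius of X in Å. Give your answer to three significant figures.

1.31 Å

In a simple cubic lattice, atoms touch along the cell edge, so a = 2r.
r = a/2 = 2.62/2 = 1.31 Å.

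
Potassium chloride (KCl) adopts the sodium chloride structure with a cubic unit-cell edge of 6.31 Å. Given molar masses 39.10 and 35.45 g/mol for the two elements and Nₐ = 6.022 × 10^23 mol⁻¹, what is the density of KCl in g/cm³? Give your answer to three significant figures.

1.97 g/cm³

The sodium chloride structure contains Z = 4 formula units per cell; M(KCl) = 39.10 + 35.45 = 74.55 g/mol.
a³ = (6.310 × 10^-8 cm)³ = 2.512 × 10^-22 cm³.
ρ = 4 × 74.55 / (6.022 × 10²³ × 2.512 × 10^-22) = 1.971 g/cm³.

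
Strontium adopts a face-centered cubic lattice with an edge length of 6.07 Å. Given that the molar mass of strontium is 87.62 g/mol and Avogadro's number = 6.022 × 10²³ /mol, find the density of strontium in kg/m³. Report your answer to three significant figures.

2600 kg/m³

An FCC unit cell contains Z = 4 atoms.
Cell volume: a³ = (6.07 Å)³ = (6.070 × 10^-8 cm)³ = 2.236 × 10^-22 cm³.
ρ = Z·M/(N_A·a³) = 4 × 87.62 / (6.022 × 10²³ × 2.236 × 10^-22) = 2.602 g/cm³ = 2600 kg/m³.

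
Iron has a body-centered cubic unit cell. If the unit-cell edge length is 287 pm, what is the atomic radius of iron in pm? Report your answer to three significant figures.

In a BCC lattice, atoms touch along the body diagonal, so √3·a = 4r.
r = √3·a/4 = 1.7321 × 287 / 4 = 124 pm.

124 pm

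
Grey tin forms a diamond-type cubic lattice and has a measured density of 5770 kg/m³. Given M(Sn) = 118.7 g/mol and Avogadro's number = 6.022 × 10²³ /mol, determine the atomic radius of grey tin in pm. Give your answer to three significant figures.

141 pm

For a diamond cubic cell (Z = 8), a³ = Z·M/(N_A·ρ) = 8 × 118.7 / (6.022 × 10²³ × 5.770) = 2.733 × 10^-22 cm³, so a = 6.489 × 10^-8 cm = 648.9 pm.
Nearest neighbors lie along the body diagonal with √3·a = 8r, so r = 0.2165 × a = 141 pm.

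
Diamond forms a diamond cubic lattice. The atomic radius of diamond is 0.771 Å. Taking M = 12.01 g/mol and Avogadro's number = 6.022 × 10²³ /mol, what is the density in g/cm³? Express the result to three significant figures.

In a diamond cubic lattice, nearest neighbors lie along the body diagonal with √3·a = 8r, giving a = 3.561 Å = 3.561 × 10^-8 cm.
With Z = 8, ρ = Z·M/(N_A·a³) = 8 × 12.01 / (6.022 × 10²³ × 4.516 × 10^-23) = 3.533 g/cm³.

3.53 g/cm³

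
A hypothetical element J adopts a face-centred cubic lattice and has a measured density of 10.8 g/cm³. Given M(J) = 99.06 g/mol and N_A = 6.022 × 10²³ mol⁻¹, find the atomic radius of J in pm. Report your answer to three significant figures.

139 pm

For an FCC cell (Z = 4), a³ = Z·M/(N_A·ρ) = 4 × 99.06 / (6.022 × 10²³ × 10.80) = 6.092 × 10^-23 cm³, so a = 3.935 × 10^-8 cm = 393.5 pm.
Atoms touch along the face diagonal, so √2·a = 4r, so r = 0.3536 × a = 139 pm.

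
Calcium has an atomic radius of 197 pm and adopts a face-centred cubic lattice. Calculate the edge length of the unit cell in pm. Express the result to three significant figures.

557 pm

In an FCC lattice, atoms touch along the face diagonal, so √2·a = 4r.
a = 4r/√2 = 4 × 197 / 1.4142 = 557 pm.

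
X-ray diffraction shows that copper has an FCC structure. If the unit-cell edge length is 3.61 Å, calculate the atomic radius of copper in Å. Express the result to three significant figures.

In an FCC lattice, atoms touch along the face diagonal, so √2·a = 4r.
r = √2·a/4 = 1.4142 × 3.61 / 4 = 1.28 Å.

1.28 Å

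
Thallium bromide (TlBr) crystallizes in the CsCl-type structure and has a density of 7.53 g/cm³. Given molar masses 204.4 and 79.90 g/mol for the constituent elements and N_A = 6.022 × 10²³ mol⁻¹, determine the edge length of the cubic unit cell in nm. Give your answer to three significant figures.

0.397 nm

M(TlBr) = 284.3 g/mol; Z = 1 formula unit per cell.
a³ = Z·M/(N_A·ρ) = 1 × 284.3 / (6.022 × 10²³ × 7.53) = 6.270 × 10^-23 cm³, so a = 3.973 × 10^-8 cm = 0.397 nm.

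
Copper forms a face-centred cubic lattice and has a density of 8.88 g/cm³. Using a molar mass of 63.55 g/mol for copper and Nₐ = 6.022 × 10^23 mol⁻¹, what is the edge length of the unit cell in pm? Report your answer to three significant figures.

With Z = 4 atoms per FCC cell, a³ = Z·M/(N_A·ρ) = 4 × 63.55 / (6.022 × 10²³ × 8.880 g/cm³) = 4.754 × 10^-23 cm³.
a = (4.754 × 10^-23)^(1/3) = 3.622 × 10^-8 cm = 362 pm.

362 pm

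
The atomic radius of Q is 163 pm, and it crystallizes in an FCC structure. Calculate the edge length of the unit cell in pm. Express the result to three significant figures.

461 pm

In an FCC lattice, atoms touch along the face diagonal, so √2·a = 4r.
a = 4r/√2 = 4 × 163 / 1.4142 = 461 pm.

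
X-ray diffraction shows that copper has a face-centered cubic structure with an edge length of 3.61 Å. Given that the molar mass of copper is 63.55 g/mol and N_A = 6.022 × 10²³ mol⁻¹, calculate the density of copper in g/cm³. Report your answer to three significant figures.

An FCC unit cell contains Z = 4 atoms.
Cell volume: a³ = (3.61 Å)³ = (3.610 × 10^-8 cm)³ = 4.705 × 10^-23 cm³.
ρ = Z·M/(N_A·a³) = 4 × 63.55 / (6.022 × 10²³ × 4.705 × 10^-23) = 8.972 g/cm³.

8.97 g/cm³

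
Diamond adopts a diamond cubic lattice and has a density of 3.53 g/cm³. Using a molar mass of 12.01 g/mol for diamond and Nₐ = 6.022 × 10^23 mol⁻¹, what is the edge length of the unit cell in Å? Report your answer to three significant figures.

3.56 Å

With Z = 8 atoms per diamond cubic cell, a³ = Z·M/(N_A·ρ) = 8 × 12.01 / (6.022 × 10²³ × 3.530 g/cm³) = 4.520 × 10^-23 cm³.
a = (4.520 × 10^-23)^(1/3) = 3.562 × 10^-8 cm = 3.56 Å.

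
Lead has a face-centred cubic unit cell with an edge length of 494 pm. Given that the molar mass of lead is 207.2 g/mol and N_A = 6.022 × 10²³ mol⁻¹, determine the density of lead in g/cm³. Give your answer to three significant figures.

11.4 g/cm³

An FCC unit cell contains Z = 4 atoms.
Cell volume: a³ = (494 pm)³ = (4.940 × 10^-8 cm)³ = 1.206 × 10^-22 cm³.
ρ = Z·M/(N_A·a³) = 4 × 207.2 / (6.022 × 10²³ × 1.206 × 10^-22) = 11.42 g/cm³.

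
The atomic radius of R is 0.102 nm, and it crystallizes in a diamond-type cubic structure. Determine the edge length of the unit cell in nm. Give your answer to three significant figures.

In a diamond cubic lattice, nearest neighbors lie along the body diagonal with √3·a = 8r.
a = 8r/√3 = 8 × 0.102 / 1.7321 = 0.471 nm.

0.471 nm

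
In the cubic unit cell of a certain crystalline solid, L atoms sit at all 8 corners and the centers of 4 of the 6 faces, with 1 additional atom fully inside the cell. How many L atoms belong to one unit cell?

Corner atoms are shared by 8 cells (1/8 each), face atoms by 2 (1/2 each), interior atoms are unshared.
Net atoms = 8 × 1/8 + 4 × 1/2 + 1 = 1 + 2 + 1 = 4.

4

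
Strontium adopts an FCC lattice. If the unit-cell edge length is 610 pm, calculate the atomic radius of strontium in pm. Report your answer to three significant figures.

In an FCC lattice, atoms touch along the face diagonal, so √2·a = 4r.
r = √2·a/4 = 1.4142 × 610 / 4 = 216 pm.

216 pm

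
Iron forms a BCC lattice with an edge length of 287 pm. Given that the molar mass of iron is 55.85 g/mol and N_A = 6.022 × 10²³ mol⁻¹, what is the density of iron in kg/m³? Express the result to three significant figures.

7850 kg/m³

A BCC unit cell contains Z = 2 atoms.
Cell volume: a³ = (287 pm)³ = (2.870 × 10^-8 cm)³ = 2.364 × 10^-23 cm³.
ρ = Z·M/(N_A·a³) = 2 × 55.85 / (6.022 × 10²³ × 2.364 × 10^-23) = 7.846 g/cm³ = 7850 kg/m³.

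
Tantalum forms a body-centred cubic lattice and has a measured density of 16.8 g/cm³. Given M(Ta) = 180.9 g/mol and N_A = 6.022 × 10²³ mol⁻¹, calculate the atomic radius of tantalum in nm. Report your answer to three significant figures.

For a BCC cell (Z = 2), a³ = Z·M/(N_A·ρ) = 2 × 180.9 / (6.022 × 10²³ × 16.80) = 3.576 × 10^-23 cm³, so a = 3.295 × 10^-8 cm = 0.3295 nm.
Atoms touch along the body diagonal, so √3·a = 4r, so r = 0.4330 × a = 0.143 nm.

0.143 nm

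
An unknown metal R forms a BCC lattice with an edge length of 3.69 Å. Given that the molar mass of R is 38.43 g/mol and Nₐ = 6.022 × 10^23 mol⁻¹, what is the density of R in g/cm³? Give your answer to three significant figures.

2.54 g/cm³

A BCC unit cell contains Z = 2 atoms.
Cell volume: a³ = (3.69 Å)³ = (3.690 × 10^-8 cm)³ = 5.024 × 10^-23 cm³.
ρ = Z·M/(N_A·a³) = 2 × 38.43 / (6.022 × 10²³ × 5.024 × 10^-23) = 2.540 g/cm³.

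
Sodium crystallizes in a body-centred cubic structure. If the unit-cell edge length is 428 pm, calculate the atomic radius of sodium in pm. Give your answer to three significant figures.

In a BCC lattice, atoms touch along the body diagonal, so √3·a = 4r.
r = √3·a/4 = 1.7321 × 428 / 4 = 185 pm.

185 pm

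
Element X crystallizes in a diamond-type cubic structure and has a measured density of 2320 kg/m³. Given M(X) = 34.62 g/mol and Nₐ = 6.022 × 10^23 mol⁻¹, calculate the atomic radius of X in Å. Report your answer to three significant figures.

For a diamond cubic cell (Z = 8), a³ = Z·M/(N_A·ρ) = 8 × 34.62 / (6.022 × 10²³ × 2.320) = 1.982 × 10^-22 cm³, so a = 5.831 × 10^-8 cm = 5.831 Å.
Nearest neighbors lie along the body diagonal with √3·a = 8r, so r = 0.2165 × a = 1.26 Å.

1.26 Å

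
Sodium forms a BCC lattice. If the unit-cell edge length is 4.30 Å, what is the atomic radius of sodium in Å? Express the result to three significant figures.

In a BCC lattice, atoms touch along the body diagonal, so √3·a = 4r.
r = √3·a/4 = 1.7321 × 4.30 / 4 = 1.86 Å.

1.86 Å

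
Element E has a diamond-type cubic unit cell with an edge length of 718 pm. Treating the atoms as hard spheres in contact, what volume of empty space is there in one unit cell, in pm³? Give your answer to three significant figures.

2.44 × 10^8 pm³

In a diamond cubic lattice nearest neighbors lie along the body diagonal with √3·a = 8r, so r = 0.2165a = 155.5 pm.
V_cell = a³ = 3.701 × 10^8 pm³; V_atoms = 8 × (4/3)πr³ = 1.259 × 10^8 pm³.
Empty space = 3.701 × 10^8 − 1.259 × 10^8 = 2.44 × 10^8 pm³.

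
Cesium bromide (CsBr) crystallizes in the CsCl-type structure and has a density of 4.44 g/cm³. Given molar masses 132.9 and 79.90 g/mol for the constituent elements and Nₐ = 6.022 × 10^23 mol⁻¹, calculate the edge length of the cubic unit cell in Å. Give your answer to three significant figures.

4.30 Å

M(CsBr) = 212.8 g/mol; Z = 1 formula unit per cell.
a³ = Z·M/(N_A·ρ) = 1 × 212.8 / (6.022 × 10²³ × 4.44) = 7.959 × 10^-23 cm³, so a = 4.301 × 10^-8 cm = 4.30 Å.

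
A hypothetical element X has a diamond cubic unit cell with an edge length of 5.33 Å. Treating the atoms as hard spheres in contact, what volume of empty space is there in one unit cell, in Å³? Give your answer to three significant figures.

In a diamond cubic lattice nearest neighbors lie along the body diagonal with √3·a = 8r, so r = 0.2165a = 1.154 Å.
V_cell = a³ = 151.4 Å³; V_atoms = 8 × (4/3)πr³ = 51.50 Å³.
Empty space = 151.4 − 51.50 = 99.9 Å³.

99.9 Å³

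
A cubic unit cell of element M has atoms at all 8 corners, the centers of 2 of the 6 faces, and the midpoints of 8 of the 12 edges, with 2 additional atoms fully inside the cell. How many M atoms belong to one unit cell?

6

Corner atoms are shared by 8 cells (1/8 each), face atoms by 2 (1/2 each), edge atoms by 4 (1/4 each), interior atoms are unshared.
Net atoms = 8 × 1/8 + 2 × 1/2 + 8 × 1/4 + 2 = 1 + 1 + 2 + 2 = 6.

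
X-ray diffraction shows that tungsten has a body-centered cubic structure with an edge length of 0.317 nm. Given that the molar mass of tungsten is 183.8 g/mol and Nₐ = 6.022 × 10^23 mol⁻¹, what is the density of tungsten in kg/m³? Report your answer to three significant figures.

19200 kg/m³

A BCC unit cell contains Z = 2 atoms.
Cell volume: a³ = (0.317 nm)³ = (3.170 × 10^-8 cm)³ = 3.186 × 10^-23 cm³.
ρ = Z·M/(N_A·a³) = 2 × 183.8 / (6.022 × 10²³ × 3.186 × 10^-23) = 19.16 g/cm³ = 19200 kg/m³.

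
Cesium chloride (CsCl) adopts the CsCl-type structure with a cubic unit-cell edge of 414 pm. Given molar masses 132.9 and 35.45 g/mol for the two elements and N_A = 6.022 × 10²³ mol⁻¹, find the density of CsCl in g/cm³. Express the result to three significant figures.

3.94 g/cm³

The CsCl-type structure contains Z = 1 formula unit per cell; M(CsCl) = 132.9 + 35.45 = 168.35 g/mol.
a³ = (4.140 × 10^-8 cm)³ = 7.096 × 10^-23 cm³.
ρ = 1 × 168.35 / (6.022 × 10²³ × 7.096 × 10^-23) = 3.940 g/cm³.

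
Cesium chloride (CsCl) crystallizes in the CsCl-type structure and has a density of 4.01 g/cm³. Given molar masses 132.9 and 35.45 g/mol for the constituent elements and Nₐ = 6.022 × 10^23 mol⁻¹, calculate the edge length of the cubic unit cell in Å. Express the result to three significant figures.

M(CsCl) = 168.35 g/mol; Z = 1 formula unit per cell.
a³ = Z·M/(N_A·ρ) = 1 × 168.35 / (6.022 × 10²³ × 4.01) = 6.972 × 10^-23 cm³, so a = 4.116 × 10^-8 cm = 4.12 Å.

4.12 Å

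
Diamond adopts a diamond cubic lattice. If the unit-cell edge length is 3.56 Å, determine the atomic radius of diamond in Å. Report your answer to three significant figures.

In a diamond cubic lattice, nearest neighbors lie along the body diagonal with √3·a = 8r.
r = √3·a/8 = 1.7321 × 3.56 / 8 = 0.771 Å.

0.771 Å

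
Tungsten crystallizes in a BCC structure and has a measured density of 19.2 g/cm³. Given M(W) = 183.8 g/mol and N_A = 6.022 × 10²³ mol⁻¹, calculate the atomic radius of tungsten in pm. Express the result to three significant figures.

137 pm

For a BCC cell (Z = 2), a³ = Z·M/(N_A·ρ) = 2 × 183.8 / (6.022 × 10²³ × 19.20) = 3.179 × 10^-23 cm³, so a = 3.168 × 10^-8 cm = 316.8 pm.
Atoms touch along the body diagonal, so √3·a = 4r, so r = 0.4330 × a = 137 pm.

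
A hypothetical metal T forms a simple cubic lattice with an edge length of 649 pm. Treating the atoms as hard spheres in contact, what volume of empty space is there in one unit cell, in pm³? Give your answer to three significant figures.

In a simple cubic lattice atoms touch along the cell edge, so a = 2r, so r = 0.5000a = 324.5 pm.
V_cell = a³ = 2.734 × 10^8 pm³; V_atoms = 1 × (4/3)πr³ = 1.431 × 10^8 pm³.
Empty space = 2.734 × 10^8 − 1.431 × 10^8 = 1.30 × 10^8 pm³.

1.30 × 10^8 pm³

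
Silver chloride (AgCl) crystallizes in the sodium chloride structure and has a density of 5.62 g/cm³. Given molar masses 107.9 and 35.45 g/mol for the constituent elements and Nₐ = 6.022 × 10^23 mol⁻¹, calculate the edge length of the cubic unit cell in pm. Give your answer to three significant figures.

553 pm

M(AgCl) = 143.35 g/mol; Z = 4 formula units per cell.
a³ = Z·M/(N_A·ρ) = 4 × 143.35 / (6.022 × 10²³ × 5.62) = 1.694 × 10^-22 cm³, so a = 5.533 × 10^-8 cm = 553 pm.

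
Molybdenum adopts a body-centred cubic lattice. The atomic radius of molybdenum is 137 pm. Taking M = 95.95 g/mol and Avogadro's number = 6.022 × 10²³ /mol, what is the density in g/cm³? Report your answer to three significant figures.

10.1 g/cm³

In a BCC lattice, atoms touch along the body diagonal, so √3·a = 4r, giving a = 316.4 pm = 3.164 × 10^-8 cm.
With Z = 2, ρ = Z·M/(N_A·a³) = 2 × 95.95 / (6.022 × 10²³ × 3.167 × 10^-23) = 10.06 g/cm³.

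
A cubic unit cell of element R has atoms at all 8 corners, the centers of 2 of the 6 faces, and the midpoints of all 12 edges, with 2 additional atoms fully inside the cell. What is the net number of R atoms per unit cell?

7

Corner atoms are shared by 8 cells (1/8 each), face atoms by 2 (1/2 each), edge atoms by 4 (1/4 each), interior atoms are unshared.
Net atoms = 8 × 1/8 + 2 × 1/2 + 12 × 1/4 + 2 = 1 + 1 + 3 + 2 = 7.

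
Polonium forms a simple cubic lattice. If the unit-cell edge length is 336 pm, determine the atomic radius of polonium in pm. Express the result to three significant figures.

168 pm

In a simple cubic lattice, atoms touch along the cell edge, so a = 2r.
r = a/2 = 336/2 = 168 pm.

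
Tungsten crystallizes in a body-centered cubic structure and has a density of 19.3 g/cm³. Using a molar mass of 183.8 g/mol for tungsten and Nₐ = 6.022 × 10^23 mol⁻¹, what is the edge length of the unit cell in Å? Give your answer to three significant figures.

With Z = 2 atoms per BCC cell, a³ = Z·M/(N_A·ρ) = 2 × 183.8 / (6.022 × 10²³ × 19.30 g/cm³) = 3.163 × 10^-23 cm³.
a = (3.163 × 10^-23)^(1/3) = 3.162 × 10^-8 cm = 3.16 Å.

3.16 Å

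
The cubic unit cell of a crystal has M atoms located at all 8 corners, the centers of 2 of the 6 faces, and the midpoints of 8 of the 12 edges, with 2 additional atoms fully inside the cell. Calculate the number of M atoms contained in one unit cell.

6

Corner atoms are shared by 8 cells (1/8 each), face atoms by 2 (1/2 each), edge atoms by 4 (1/4 each), interior atoms are unshared.
Net atoms = 8 × 1/8 + 2 × 1/2 + 8 × 1/4 + 2 = 1 + 1 + 2 + 2 = 6.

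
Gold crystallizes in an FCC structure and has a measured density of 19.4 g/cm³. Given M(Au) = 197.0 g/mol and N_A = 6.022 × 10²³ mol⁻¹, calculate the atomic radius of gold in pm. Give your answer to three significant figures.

144 pm

For an FCC cell (Z = 4), a³ = Z·M/(N_A·ρ) = 4 × 197.0 / (6.022 × 10²³ × 19.40) = 6.745 × 10^-23 cm³, so a = 4.071 × 10^-8 cm = 407.1 pm.
Atoms touch along the face diagonal, so √2·a = 4r, so r = 0.3536 × a = 144 pm.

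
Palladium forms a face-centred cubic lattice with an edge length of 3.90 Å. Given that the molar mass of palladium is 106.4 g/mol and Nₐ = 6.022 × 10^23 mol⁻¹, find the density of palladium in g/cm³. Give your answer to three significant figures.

11.9 g/cm³

An FCC unit cell contains Z = 4 atoms.
Cell volume: a³ = (3.90 Å)³ = (3.900 × 10^-8 cm)³ = 5.932 × 10^-23 cm³.
ρ = Z·M/(N_A·a³) = 4 × 106.4 / (6.022 × 10²³ × 5.932 × 10^-23) = 11.91 g/cm³.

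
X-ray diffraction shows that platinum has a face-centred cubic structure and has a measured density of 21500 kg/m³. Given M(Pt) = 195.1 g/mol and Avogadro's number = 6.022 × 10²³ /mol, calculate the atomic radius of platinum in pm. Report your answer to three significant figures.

For an FCC cell (Z = 4), a³ = Z·M/(N_A·ρ) = 4 × 195.1 / (6.022 × 10²³ × 21.50) = 6.028 × 10^-23 cm³, so a = 3.921 × 10^-8 cm = 392.1 pm.
Atoms touch along the face diagonal, so √2·a = 4r, so r = 0.3536 × a = 139 pm.

139 pm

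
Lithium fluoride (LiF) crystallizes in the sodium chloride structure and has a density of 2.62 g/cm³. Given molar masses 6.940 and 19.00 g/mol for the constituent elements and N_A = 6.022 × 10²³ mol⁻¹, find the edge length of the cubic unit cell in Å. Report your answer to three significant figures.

M(LiF) = 25.94 g/mol; Z = 4 formula units per cell.
a³ = Z·M/(N_A·ρ) = 4 × 25.94 / (6.022 × 10²³ × 2.62) = 6.576 × 10^-23 cm³, so a = 4.036 × 10^-8 cm = 4.04 Å.

4.04 Å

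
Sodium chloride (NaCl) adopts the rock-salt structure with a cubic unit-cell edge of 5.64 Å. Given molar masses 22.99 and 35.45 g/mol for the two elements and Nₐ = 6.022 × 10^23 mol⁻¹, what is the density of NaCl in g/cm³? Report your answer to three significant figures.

2.16 g/cm³

The rock-salt structure contains Z = 4 formula units per cell; M(NaCl) = 22.99 + 35.45 = 58.44 g/mol.
a³ = (5.640 × 10^-8 cm)³ = 1.794 × 10^-22 cm³.
ρ = 4 × 58.44 / (6.022 × 10²³ × 1.794 × 10^-22) = 2.164 g/cm³.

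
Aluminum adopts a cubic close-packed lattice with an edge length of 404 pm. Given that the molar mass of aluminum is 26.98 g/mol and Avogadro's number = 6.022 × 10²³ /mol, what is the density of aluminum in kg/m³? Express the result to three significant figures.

2720 kg/m³

An FCC unit cell contains Z = 4 atoms.
Cell volume: a³ = (404 pm)³ = (4.040 × 10^-8 cm)³ = 6.594 × 10^-23 cm³.
ρ = Z·M/(N_A·a³) = 4 × 26.98 / (6.022 × 10²³ × 6.594 × 10^-23) = 2.718 g/cm³ = 2720 kg/m³.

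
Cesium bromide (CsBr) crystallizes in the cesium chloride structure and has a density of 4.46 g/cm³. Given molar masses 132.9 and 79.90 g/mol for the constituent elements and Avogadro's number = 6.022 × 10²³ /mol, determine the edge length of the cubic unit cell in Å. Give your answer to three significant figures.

M(CsBr) = 212.8 g/mol; Z = 1 formula unit per cell.
a³ = Z·M/(N_A·ρ) = 1 × 212.8 / (6.022 × 10²³ × 4.46) = 7.923 × 10^-23 cm³, so a = 4.295 × 10^-8 cm = 4.30 Å.

4.30 Å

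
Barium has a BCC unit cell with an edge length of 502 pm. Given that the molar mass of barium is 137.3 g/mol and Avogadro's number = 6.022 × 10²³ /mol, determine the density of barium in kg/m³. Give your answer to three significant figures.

3600 kg/m³

A BCC unit cell contains Z = 2 atoms.
Cell volume: a³ = (502 pm)³ = (5.020 × 10^-8 cm)³ = 1.265 × 10^-22 cm³.
ρ = Z·M/(N_A·a³) = 2 × 137.3 / (6.022 × 10²³ × 1.265 × 10^-22) = 3.605 g/cm³ = 3600 kg/m³.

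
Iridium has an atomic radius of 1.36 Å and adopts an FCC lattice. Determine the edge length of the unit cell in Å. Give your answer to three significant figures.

In an FCC lattice, atoms touch along the face diagonal, so √2·a = 4r.
a = 4r/√2 = 4 × 1.36 / 1.4142 = 3.85 Å.

3.85 Å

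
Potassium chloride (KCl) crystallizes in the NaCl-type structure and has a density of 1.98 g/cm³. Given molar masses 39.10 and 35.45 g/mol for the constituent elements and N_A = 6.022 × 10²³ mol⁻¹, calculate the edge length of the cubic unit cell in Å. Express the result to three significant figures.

6.30 Å

M(KCl) = 74.55 g/mol; Z = 4 formula units per cell.
a³ = Z·M/(N_A·ρ) = 4 × 74.55 / (6.022 × 10²³ × 1.98) = 2.501 × 10^-22 cm³, so a = 6.300 × 10^-8 cm = 6.30 Å.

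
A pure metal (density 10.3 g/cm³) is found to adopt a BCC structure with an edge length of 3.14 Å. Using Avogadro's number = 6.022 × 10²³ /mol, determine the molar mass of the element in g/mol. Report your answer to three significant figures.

96.0 g/mol

A BCC cell has Z = 2 atoms; a = 3.140 × 10^-8 cm.
M = ρ·N_A·a³/Z = 10.3 × 6.022 × 10²³ × 3.096 × 10^-23 / 2 = 96.0 g/mol.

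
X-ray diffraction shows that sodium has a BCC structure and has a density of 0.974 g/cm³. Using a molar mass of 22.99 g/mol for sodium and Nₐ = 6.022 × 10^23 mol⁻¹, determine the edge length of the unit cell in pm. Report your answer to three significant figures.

With Z = 2 atoms per BCC cell, a³ = Z·M/(N_A·ρ) = 2 × 22.99 / (6.022 × 10²³ × 0.9740 g/cm³) = 7.839 × 10^-23 cm³.
a = (7.839 × 10^-23)^(1/3) = 4.280 × 10^-8 cm = 428 pm.

428 pm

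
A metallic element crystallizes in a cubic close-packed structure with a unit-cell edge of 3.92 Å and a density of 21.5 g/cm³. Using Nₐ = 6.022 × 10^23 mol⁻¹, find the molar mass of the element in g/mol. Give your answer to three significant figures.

An FCC cell has Z = 4 atoms; a = 3.920 × 10^-8 cm.
M = ρ·N_A·a³/Z = 21.5 × 6.022 × 10²³ × 6.024 × 10^-23 / 4 = 195 g/mol.

195 g/mol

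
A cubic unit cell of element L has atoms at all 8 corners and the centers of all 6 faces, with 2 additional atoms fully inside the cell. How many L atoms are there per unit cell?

6

Corner atoms are shared by 8 cells (1/8 each), face atoms by 2 (1/2 each), interior atoms are unshared.
Net atoms = 8 × 1/8 + 6 × 1/2 + 2 = 1 + 3 + 2 = 6.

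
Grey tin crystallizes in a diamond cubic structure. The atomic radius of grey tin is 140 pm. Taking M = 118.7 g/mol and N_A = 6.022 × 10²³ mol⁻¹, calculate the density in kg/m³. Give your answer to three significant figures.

5830 kg/m³

In a diamond cubic lattice, nearest neighbors lie along the body diagonal with √3·a = 8r, giving a = 646.6 pm = 6.466 × 10^-8 cm.
With Z = 8, ρ = Z·M/(N_A·a³) = 8 × 118.7 / (6.022 × 10²³ × 2.704 × 10^-22) = 5.832 g/cm³ = 5830 kg/m³.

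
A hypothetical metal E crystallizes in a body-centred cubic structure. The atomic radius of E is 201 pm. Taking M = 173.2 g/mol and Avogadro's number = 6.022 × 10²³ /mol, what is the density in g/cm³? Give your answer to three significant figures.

5.75 g/cm³

In a BCC lattice, atoms touch along the body diagonal, so √3·a = 4r, giving a = 464.2 pm = 4.642 × 10^-8 cm.
With Z = 2, ρ = Z·M/(N_A·a³) = 2 × 173.2 / (6.022 × 10²³ × 1.000 × 10^-22) = 5.751 g/cm³.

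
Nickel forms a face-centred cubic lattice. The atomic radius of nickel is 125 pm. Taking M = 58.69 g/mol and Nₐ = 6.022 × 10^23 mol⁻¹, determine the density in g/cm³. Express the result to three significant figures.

In an FCC lattice, atoms touch along the face diagonal, so √2·a = 4r, giving a = 353.6 pm = 3.536 × 10^-8 cm.
With Z = 4, ρ = Z·M/(N_A·a³) = 4 × 58.69 / (6.022 × 10²³ × 4.419 × 10^-23) = 8.821 g/cm³.

8.82 g/cm³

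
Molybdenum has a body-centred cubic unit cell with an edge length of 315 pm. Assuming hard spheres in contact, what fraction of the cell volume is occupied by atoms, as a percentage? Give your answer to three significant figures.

In a BCC lattice atoms touch along the body diagonal, so √3·a = 4r, so r = 0.4330a = 136.4 pm.
Packing fraction = Z·(4/3)πr³ / a³ = 2 × (4/3)π × (136.4)³ / (315)³ = 0.6802 = 68.0%.

68.0%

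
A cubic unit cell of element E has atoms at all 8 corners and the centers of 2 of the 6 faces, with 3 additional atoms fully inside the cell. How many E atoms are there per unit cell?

5

Corner atoms are shared by 8 cells (1/8 each), face atoms by 2 (1/2 each), interior atoms are unshared.
Net atoms = 8 × 1/8 + 2 × 1/2 + 3 = 1 + 1 + 3 = 5.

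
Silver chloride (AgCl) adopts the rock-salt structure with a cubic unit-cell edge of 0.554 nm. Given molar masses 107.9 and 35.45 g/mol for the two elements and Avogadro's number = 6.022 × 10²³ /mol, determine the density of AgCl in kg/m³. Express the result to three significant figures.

5600 kg/m³

The rock-salt structure contains Z = 4 formula units per cell; M(AgCl) = 107.9 + 35.45 = 143.35 g/mol.
a³ = (5.540 × 10^-8 cm)³ = 1.700 × 10^-22 cm³.
ρ = 4 × 143.35 / (6.022 × 10²³ × 1.700 × 10^-22) = 5.600 g/cm³ = 5600 kg/m³.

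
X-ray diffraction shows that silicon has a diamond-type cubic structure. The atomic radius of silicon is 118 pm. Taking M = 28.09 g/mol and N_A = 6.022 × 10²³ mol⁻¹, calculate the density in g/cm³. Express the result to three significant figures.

2.30 g/cm³

In a diamond cubic lattice, nearest neighbors lie along the body diagonal with √3·a = 8r, giving a = 545.0 pm = 5.450 × 10^-8 cm.
With Z = 8, ρ = Z·M/(N_A·a³) = 8 × 28.09 / (6.022 × 10²³ × 1.619 × 10^-22) = 2.305 g/cm³.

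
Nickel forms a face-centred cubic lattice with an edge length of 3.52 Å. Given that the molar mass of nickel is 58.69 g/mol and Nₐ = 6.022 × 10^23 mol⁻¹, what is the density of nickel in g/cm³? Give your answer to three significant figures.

8.94 g/cm³

An FCC unit cell contains Z = 4 atoms.
Cell volume: a³ = (3.52 Å)³ = (3.520 × 10^-8 cm)³ = 4.361 × 10^-23 cm³.
ρ = Z·M/(N_A·a³) = 4 × 58.69 / (6.022 × 10²³ × 4.361 × 10^-23) = 8.938 g/cm³.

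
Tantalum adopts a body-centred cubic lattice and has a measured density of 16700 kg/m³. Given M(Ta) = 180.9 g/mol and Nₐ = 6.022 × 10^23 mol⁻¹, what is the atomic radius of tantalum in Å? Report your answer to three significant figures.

For a BCC cell (Z = 2), a³ = Z·M/(N_A·ρ) = 2 × 180.9 / (6.022 × 10²³ × 16.70) = 3.598 × 10^-23 cm³, so a = 3.301 × 10^-8 cm = 3.301 Å.
Atoms touch along the body diagonal, so √3·a = 4r, so r = 0.4330 × a = 1.43 Å.

1.43 Å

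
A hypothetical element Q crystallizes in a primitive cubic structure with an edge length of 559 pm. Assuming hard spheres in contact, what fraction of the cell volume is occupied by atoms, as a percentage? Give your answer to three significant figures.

52.4%

In a simple cubic lattice atoms touch along the cell edge, so a = 2r, so r = 0.5000a = 279.5 pm.
Packing fraction = Z·(4/3)πr³ / a³ = 1 × (4/3)π × (279.5)³ / (559)³ = 0.5236 = 52.4%.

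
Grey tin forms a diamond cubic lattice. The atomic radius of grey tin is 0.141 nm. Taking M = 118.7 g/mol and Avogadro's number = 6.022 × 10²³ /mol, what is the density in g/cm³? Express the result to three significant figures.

In a diamond cubic lattice, nearest neighbors lie along the body diagonal with √3·a = 8r, giving a = 0.6513 nm = 6.513 × 10^-8 cm.
With Z = 8, ρ = Z·M/(N_A·a³) = 8 × 118.7 / (6.022 × 10²³ × 2.762 × 10^-22) = 5.709 g/cm³.

5.71 g/cm³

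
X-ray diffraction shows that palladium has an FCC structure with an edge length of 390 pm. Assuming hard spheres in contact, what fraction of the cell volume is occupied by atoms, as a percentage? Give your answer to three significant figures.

In an FCC lattice atoms touch along the face diagonal, so √2·a = 4r, so r = 0.3536a = 137.9 pm.
Packing fraction = Z·(4/3)πr³ / a³ = 4 × (4/3)π × (137.9)³ / (390)³ = 0.7405 = 74.0%.

74.0%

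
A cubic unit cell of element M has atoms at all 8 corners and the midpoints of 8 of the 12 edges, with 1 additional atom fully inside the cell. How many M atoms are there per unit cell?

4

Corner atoms are shared by 8 cells (1/8 each), edge atoms by 4 (1/4 each), interior atoms are unshared.
Net atoms = 8 × 1/8 + 8 × 1/4 + 1 = 1 + 2 + 1 = 4.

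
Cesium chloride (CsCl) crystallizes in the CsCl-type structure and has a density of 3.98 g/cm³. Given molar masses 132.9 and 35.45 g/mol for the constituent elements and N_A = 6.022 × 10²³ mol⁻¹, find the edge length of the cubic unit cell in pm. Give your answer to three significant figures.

413 pm

M(CsCl) = 168.35 g/mol; Z = 1 formula unit per cell.
a³ = Z·M/(N_A·ρ) = 1 × 168.35 / (6.022 × 10²³ × 3.98) = 7.024 × 10^-23 cm³, so a = 4.126 × 10^-8 cm = 413 pm.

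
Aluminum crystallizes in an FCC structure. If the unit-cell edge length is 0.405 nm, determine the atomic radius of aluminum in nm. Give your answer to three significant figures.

In an FCC lattice, atoms touch along the face diagonal, so √2·a = 4r.
r = √2·a/4 = 1.4142 × 0.405 / 4 = 0.143 nm.

0.143 nm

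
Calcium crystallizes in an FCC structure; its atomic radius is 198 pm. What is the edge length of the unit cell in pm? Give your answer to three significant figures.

560 pm

In an FCC lattice, atoms touch along the face diagonal, so √2·a = 4r.
a = 4r/√2 = 4 × 198 / 1.4142 = 560 pm.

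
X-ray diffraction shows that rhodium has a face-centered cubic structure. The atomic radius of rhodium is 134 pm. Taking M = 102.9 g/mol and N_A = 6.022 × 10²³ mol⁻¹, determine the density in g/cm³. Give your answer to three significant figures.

12.6 g/cm³

In an FCC lattice, atoms touch along the face diagonal, so √2·a = 4r, giving a = 379.0 pm = 3.790 × 10^-8 cm.
With Z = 4, ρ = Z·M/(N_A·a³) = 4 × 102.9 / (6.022 × 10²³ × 5.444 × 10^-23) = 12.55 g/cm³.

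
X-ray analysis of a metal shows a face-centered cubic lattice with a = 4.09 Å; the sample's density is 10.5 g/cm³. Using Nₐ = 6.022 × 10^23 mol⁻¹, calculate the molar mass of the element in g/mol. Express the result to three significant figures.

An FCC cell has Z = 4 atoms; a = 4.090 × 10^-8 cm.
M = ρ·N_A·a³/Z = 10.5 × 6.022 × 10²³ × 6.842 × 10^-23 / 4 = 108 g/mol.

108 g/mol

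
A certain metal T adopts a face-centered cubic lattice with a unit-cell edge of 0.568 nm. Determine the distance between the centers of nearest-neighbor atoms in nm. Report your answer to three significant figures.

In an FCC structure, atoms touch along the face diagonal, so √2·a = 4r; the nearest-neighbor distance equals 2r = 0.7071·a.
d = 0.7071 × 0.568 = 0.402 nm.

0.402 nm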